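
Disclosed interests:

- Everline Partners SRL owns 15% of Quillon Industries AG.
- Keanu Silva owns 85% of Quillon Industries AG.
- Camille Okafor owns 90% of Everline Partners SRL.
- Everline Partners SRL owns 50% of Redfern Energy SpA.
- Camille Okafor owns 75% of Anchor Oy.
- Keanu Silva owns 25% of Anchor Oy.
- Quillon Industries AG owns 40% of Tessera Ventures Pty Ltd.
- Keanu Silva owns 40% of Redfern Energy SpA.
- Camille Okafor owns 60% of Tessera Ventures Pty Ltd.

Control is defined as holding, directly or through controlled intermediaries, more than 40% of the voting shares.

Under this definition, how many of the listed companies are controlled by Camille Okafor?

Camille holds 75% of Anchor, so Camille controls Anchor.
Camille holds 90% of Everline, so Camille controls Everline.
Everline holds 50% of Redfern, so Camille controls Redfern.
Camille holds 60% of Tessera, so Camille controls Tessera.
No other company's threshold is met.
Camille controls 4 companies.

4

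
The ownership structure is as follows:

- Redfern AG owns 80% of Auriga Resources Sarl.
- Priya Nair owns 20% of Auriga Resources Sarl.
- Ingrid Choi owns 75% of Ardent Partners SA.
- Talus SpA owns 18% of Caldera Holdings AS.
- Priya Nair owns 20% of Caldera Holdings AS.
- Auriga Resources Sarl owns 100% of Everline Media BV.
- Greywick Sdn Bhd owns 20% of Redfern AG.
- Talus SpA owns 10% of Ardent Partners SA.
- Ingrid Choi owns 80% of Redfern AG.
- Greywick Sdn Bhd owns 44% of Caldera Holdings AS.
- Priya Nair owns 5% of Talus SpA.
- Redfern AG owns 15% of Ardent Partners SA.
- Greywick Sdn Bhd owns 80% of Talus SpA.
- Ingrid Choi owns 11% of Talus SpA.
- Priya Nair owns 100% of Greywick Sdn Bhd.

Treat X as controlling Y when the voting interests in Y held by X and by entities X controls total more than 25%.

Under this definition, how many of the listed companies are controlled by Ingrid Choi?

4

Ingrid holds 80% of Redfern, so Ingrid controls Redfern.
Redfern holds 80% of Auriga, so Ingrid controls Auriga.
Redfern and Ingrid together hold 15% + 75% = 90% of Ardent, so Ingrid controls Ardent.
Auriga holds 100% of Everline, so Ingrid controls Everline.
No other company's threshold is met.
Ingrid controls 4 companies.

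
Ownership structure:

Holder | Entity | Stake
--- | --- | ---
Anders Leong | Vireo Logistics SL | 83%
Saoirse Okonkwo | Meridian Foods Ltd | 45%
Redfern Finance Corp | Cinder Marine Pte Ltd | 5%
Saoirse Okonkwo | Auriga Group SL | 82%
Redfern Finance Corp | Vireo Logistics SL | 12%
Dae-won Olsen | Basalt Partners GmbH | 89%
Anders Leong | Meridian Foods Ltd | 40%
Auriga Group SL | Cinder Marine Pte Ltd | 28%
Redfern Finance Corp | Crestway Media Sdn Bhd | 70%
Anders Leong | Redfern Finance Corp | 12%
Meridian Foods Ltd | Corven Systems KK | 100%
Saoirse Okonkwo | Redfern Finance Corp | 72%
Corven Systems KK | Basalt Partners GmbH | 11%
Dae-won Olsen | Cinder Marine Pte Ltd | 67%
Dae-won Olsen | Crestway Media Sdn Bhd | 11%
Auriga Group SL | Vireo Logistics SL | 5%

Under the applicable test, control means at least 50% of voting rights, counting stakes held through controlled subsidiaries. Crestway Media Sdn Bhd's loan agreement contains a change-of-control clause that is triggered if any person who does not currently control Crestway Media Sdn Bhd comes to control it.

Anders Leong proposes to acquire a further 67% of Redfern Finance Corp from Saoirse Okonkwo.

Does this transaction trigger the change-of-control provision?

Yes

The purchase adds only to Anders's holdings (Saoirse's stake shrinks), so Anders is the only person who could newly come to control Crestway.
Anders holds 83% of Vireo, so Anders controls Vireo.
Neither Anders nor any entity Anders controls holds any voting interest in Crestway.
So before the transaction, Anders does not control Crestway.
After the purchase, Anders's direct stake in Redfern rises to 12% + 67% = 79%, and Saoirse's stake falls to 5%.
Anders holds 79% of Redfern, so Anders controls Redfern.
Redfern holds 70% of Crestway, so Anders controls Crestway.
Anders did not control Crestway before and does after, so the clause is triggered.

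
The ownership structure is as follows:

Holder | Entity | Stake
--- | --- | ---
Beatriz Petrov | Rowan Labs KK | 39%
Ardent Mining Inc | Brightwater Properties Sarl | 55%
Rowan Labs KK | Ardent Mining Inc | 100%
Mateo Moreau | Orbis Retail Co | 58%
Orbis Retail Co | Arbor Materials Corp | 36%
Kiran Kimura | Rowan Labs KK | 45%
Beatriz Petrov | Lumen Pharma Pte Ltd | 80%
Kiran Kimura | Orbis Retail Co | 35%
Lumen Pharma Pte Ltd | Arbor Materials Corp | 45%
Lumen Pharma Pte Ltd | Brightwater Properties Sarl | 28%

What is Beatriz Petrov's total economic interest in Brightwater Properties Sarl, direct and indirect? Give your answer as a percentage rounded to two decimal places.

43.85%

Beatriz reaches Brightwater along 2 paths.
Via Rowan → Ardent: 39% × 100% × 55% = 21.45%.
Via Lumen: 80% × 28% = 22.4%.
Total: 21.45% + 22.4% = 43.85%.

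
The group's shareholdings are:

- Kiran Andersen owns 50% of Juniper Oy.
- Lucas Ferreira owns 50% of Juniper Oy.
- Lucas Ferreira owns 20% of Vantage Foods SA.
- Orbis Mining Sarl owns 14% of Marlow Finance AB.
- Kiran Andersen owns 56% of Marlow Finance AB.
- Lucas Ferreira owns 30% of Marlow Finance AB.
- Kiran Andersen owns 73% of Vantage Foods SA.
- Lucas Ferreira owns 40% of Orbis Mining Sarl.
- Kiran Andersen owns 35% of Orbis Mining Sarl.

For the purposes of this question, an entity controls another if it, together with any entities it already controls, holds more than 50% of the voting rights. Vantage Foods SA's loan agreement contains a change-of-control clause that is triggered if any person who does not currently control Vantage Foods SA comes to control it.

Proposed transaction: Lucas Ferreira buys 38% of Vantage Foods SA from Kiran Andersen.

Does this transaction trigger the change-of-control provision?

Yes

The purchase adds only to Lucas's holdings (Kiran's stake shrinks), so Lucas is the only person who could newly come to control Vantage.
Lucas's largest direct stake is 50% in Juniper, which does not meet the threshold, so Lucas controls no company.
In Vantage, Lucas's side holds only 20%, not > 50%.
So before the transaction, Lucas does not control Vantage.
After the purchase, Lucas's direct stake in Vantage rises to 20% + 38% = 58%, and Kiran's stake falls to 35%.
Lucas holds 58% of Vantage, so Lucas controls Vantage.
Lucas did not control Vantage before and does after, so the clause is triggered.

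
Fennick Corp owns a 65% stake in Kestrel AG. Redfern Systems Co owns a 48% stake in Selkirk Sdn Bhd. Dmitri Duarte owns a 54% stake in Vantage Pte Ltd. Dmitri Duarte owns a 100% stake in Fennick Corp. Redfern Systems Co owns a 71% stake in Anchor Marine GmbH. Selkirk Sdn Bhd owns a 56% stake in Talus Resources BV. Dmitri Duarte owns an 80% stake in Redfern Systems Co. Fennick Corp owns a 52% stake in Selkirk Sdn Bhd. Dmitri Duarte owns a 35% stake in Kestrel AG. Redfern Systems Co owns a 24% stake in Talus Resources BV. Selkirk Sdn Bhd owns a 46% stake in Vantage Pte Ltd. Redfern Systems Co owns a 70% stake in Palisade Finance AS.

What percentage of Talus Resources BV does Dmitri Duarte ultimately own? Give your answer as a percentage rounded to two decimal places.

Dmitri reaches Talus along 3 paths.
Via Redfern → Selkirk: 80% × 48% × 56% = 21.504%.
Via Fennick → Selkirk: 100% × 52% × 56% = 29.12%.
Via Redfern: 80% × 24% = 19.2%.
Total: 21.504% + 29.12% + 19.2% = 69.824%.
Rounded: 69.82%.

69.82%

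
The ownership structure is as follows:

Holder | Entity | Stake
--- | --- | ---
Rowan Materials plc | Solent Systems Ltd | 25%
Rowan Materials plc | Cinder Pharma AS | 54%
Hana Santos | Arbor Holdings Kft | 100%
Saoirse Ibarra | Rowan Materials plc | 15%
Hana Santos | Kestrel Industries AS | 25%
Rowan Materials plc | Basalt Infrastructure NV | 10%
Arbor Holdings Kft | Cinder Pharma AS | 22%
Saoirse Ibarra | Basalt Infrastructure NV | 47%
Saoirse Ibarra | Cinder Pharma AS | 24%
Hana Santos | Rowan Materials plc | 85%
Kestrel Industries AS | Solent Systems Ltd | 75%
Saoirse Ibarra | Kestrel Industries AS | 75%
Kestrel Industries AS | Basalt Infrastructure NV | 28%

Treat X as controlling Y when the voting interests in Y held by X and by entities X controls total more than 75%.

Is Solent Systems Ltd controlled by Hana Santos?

Hana holds 100% of Arbor, so Hana controls Arbor.
Hana holds 85% of Rowan, so Hana controls Rowan.
Arbor and Rowan together hold 22% + 54% = 76% of Cinder, so Hana controls Cinder.
In Solent, Hana's side holds only 25%, not > 75%.
So Hana does not control Solent.

No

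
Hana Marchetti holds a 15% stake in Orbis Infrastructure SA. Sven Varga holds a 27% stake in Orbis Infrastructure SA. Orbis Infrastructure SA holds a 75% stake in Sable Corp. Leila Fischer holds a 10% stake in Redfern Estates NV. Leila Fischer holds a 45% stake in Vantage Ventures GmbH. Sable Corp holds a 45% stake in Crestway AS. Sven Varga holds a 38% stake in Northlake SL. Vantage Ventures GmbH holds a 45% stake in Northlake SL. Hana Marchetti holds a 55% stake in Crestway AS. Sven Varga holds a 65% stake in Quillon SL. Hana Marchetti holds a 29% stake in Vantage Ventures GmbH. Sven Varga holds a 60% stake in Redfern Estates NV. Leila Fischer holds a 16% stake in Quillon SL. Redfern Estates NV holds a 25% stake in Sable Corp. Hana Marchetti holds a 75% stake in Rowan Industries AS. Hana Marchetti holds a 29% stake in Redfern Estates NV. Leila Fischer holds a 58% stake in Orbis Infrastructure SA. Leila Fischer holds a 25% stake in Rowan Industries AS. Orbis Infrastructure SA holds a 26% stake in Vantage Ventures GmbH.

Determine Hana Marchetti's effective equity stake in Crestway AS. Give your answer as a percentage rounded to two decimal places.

63.33%

Hana reaches Crestway along 3 paths.
Direct stake: 55% = 55%.
Via Orbis → Sable: 15% × 75% × 45% = 5.0625%.
Via Redfern → Sable: 29% × 25% × 45% = 3.2625%.
Total: 55% + 5.0625% + 3.2625% = 63.325%.
Rounded: 63.33%.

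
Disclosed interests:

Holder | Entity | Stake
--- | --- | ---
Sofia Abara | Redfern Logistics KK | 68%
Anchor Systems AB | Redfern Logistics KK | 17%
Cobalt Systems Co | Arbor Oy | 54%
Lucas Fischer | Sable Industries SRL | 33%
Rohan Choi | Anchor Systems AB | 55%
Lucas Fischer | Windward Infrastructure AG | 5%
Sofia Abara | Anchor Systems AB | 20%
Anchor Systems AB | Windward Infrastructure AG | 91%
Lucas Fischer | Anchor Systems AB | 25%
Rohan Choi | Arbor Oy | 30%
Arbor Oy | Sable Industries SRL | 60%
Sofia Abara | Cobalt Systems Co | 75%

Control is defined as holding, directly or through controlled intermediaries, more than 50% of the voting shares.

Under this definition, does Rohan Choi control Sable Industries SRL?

No

Rohan holds 55% of Anchor, so Rohan controls Anchor.
Anchor holds 91% of Windward, so Rohan controls Windward.
Neither Rohan nor any entity Rohan controls holds any voting interest in Sable.
So Rohan does not control Sable.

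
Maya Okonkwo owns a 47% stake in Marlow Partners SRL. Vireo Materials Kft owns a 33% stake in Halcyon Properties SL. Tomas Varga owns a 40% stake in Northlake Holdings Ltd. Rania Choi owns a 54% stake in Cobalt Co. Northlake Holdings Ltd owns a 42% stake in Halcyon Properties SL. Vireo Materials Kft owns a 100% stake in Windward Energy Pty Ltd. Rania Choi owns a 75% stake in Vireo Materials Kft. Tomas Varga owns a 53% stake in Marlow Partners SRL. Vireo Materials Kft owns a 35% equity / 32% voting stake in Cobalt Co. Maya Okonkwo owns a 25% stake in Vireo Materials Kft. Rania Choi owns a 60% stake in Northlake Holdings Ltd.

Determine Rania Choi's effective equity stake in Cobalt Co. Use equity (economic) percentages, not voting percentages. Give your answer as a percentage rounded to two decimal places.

80.25%

Rania reaches Cobalt along 2 paths.
Direct stake: 54% = 54%.
Via Vireo: 75% × 35% = 26.25%.
Total: 54% + 26.25% = 80.25%.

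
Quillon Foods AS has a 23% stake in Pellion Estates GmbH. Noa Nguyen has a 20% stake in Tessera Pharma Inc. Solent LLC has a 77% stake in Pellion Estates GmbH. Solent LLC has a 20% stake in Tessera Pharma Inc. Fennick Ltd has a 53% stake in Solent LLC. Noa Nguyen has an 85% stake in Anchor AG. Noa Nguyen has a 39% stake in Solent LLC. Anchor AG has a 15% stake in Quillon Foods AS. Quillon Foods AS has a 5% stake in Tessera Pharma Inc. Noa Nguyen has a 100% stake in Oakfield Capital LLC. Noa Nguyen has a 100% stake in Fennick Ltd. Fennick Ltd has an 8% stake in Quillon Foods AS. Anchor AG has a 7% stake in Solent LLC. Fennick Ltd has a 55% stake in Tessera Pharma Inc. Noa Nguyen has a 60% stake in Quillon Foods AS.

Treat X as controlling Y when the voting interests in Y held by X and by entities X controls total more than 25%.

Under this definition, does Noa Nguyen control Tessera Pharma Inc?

Yes

Noa holds 85% of Anchor, so Noa controls Anchor.
Noa holds 100% of Fennick, so Noa controls Fennick.
Noa and Anchor and Fennick together hold 39% + 7% + 53% = 99% of Solent, so Noa controls Solent.
Noa and Anchor and Fennick together hold 60% + 15% + 8% = 83% of Quillon, so Noa controls Quillon.
Noa and Solent and Fennick and Quillon together hold 20% + 20% + 55% + 5% = 100% of Tessera, so Noa controls Tessera.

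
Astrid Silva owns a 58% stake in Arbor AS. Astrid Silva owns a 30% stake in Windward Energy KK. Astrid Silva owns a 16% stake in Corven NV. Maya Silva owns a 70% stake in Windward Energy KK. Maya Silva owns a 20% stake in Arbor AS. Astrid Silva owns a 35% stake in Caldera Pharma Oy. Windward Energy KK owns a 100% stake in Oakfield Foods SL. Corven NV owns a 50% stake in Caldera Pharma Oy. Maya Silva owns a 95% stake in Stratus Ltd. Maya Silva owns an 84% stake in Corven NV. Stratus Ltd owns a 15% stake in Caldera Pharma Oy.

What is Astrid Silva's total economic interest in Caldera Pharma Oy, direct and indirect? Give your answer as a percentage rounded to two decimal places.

Astrid reaches Caldera along 2 paths.
Direct stake: 35% = 35%.
Via Corven: 16% × 50% = 8%.
Total: 35% + 8% = 43%.
Rounded: 43.00%.

43.00%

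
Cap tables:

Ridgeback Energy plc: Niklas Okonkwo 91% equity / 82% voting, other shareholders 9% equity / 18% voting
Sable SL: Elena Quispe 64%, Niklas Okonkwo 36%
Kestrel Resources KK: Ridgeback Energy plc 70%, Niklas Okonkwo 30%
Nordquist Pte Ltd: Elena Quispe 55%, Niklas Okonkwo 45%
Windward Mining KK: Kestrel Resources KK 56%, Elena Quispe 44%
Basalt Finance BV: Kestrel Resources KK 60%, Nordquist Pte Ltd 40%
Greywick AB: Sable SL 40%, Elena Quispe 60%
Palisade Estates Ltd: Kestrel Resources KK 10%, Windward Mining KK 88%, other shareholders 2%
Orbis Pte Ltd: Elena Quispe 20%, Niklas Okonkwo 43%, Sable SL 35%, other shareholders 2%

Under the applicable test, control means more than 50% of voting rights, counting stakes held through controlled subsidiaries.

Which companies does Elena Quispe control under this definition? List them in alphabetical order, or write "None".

Elena holds 64% of Sable, so Elena controls Sable.
Elena holds 55% of Nordquist, so Elena controls Nordquist.
Sable and Elena together hold 40% + 60% = 100% of Greywick, so Elena controls Greywick.
Elena and Sable together hold 20% + 35% = 55% of Orbis, so Elena controls Orbis.
No other company's threshold is met.

Greywick AB, Nordquist Pte Ltd, Orbis Pte Ltd, Sable SL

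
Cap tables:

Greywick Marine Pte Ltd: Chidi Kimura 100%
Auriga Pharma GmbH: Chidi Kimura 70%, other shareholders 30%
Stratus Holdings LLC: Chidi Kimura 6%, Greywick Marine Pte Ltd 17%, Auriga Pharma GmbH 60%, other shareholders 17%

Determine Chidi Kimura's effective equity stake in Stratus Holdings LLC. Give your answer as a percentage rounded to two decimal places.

Chidi reaches Stratus along 3 paths.
Direct stake: 6% = 6%.
Via Greywick: 100% × 17% = 17%.
Via Auriga: 70% × 60% = 42%.
Total: 6% + 17% + 42% = 65%.
Rounded: 65.00%.

65.00%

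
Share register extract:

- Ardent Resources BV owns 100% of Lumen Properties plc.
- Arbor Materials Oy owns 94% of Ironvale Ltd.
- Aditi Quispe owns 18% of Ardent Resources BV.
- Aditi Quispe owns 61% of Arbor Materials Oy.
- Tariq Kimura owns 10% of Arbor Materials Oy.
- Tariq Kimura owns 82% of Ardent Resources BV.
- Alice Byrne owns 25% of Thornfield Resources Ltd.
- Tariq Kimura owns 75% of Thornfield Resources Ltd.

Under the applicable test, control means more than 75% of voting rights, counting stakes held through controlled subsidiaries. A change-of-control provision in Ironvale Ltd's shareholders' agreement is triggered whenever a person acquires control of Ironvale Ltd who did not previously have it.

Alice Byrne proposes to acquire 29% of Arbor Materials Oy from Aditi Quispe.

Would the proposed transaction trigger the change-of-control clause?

No

The purchase adds only to Alice's holdings (Aditi's stake shrinks), so Alice is the only person who could newly come to control Ironvale.
Alice's largest direct stake is 25% in Thornfield, which does not meet the threshold, so Alice controls no company.
Neither Alice nor any entity Alice controls holds any voting interest in Ironvale.
So before the transaction, Alice does not control Ironvale.
After the purchase, Alice holds 29% of Arbor directly, and Aditi's stake falls to 32%.
Alice's side now holds 29% of Arbor, not > 75%, so Alice still does not control Arbor.
After the transaction, neither Alice nor any entity Alice controls holds a voting interest in Ironvale, so Alice still does not control it.
No new person acquires control, so the clause is not triggered.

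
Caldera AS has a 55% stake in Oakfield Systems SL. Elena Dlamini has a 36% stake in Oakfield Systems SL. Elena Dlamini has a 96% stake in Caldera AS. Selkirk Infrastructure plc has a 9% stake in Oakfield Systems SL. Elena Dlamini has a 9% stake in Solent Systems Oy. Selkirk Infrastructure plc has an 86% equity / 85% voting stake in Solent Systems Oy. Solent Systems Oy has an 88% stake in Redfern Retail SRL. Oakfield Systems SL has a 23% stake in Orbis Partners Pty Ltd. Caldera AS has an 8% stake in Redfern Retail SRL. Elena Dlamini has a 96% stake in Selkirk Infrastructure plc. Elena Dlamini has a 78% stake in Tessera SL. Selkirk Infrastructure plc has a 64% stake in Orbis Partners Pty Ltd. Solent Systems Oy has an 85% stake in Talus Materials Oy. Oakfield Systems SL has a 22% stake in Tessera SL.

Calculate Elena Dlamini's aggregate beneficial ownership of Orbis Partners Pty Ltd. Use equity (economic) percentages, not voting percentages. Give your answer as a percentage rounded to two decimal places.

Elena reaches Orbis along 4 paths.
Via Selkirk → Oakfield: 96% × 9% × 23% = 1.9872%.
Via Oakfield: 36% × 23% = 8.28%.
Via Caldera → Oakfield: 96% × 55% × 23% = 12.144%.
Via Selkirk: 96% × 64% = 61.44%.
Total: 1.9872% + 8.28% + 12.144% + 61.44% = 83.8512%.
Rounded: 83.85%.

83.85%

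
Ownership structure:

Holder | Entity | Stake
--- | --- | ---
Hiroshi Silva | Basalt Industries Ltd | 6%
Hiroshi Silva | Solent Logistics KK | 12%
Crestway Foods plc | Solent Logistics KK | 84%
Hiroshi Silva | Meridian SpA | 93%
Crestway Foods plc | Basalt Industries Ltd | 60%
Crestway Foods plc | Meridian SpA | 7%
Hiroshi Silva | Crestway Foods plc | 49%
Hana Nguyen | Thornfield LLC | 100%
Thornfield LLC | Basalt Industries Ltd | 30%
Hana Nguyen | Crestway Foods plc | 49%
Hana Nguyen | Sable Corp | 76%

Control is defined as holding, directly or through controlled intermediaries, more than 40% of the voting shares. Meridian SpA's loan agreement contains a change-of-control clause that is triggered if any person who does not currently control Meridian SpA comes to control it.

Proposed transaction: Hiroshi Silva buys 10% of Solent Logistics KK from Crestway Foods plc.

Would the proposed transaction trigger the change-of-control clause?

The purchase adds only to Hiroshi's holdings (Crestway's stake shrinks), so Hiroshi is the only person who could newly come to control Meridian.
Hiroshi holds 49% of Crestway, so Hiroshi controls Crestway.
Crestway and Hiroshi together hold 7% + 93% = 100% of Meridian, so Hiroshi controls Meridian.
So Hiroshi already controls Meridian before the transaction.
After the purchase, Hiroshi's direct stake in Solent rises to 12% + 10% = 22%, and Crestway's stake falls to 74%.
Hiroshi controlled Meridian already, so this is not a new person acquiring control; every other person's position is unchanged or reduced.
No new person acquires control, so the clause is not triggered.

No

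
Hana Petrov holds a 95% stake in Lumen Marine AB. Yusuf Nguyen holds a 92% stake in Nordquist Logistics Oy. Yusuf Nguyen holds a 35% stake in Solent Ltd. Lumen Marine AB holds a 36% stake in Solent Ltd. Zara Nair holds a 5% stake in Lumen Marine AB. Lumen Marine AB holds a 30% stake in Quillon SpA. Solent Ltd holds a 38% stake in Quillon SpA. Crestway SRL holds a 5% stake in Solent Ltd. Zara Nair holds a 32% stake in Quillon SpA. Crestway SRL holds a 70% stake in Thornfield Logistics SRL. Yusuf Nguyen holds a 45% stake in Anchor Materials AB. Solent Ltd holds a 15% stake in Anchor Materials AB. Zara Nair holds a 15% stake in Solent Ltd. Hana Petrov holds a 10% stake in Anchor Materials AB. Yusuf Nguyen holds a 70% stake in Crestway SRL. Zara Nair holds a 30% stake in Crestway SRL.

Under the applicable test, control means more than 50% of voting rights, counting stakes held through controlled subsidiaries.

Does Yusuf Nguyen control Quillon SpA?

Yusuf holds 70% of Crestway, so Yusuf controls Crestway.
Crestway holds 70% of Thornfield, so Yusuf controls Thornfield.
Yusuf holds 92% of Nordquist, so Yusuf controls Nordquist.
Neither Yusuf nor any entity Yusuf controls holds any voting interest in Quillon.
So Yusuf does not control Quillon.

No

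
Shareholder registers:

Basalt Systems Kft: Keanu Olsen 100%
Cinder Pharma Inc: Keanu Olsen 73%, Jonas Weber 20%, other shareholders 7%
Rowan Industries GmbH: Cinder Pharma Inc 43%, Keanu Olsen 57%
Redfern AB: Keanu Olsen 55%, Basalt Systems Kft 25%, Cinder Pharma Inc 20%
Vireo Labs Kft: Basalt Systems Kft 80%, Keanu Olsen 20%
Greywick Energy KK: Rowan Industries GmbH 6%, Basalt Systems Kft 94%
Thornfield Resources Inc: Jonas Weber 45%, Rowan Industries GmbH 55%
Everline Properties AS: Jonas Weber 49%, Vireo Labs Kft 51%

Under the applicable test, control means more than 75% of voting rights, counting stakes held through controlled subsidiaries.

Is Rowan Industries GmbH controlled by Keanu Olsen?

Keanu holds 100% of Basalt, so Keanu controls Basalt.
Keanu and Basalt together hold 55% + 25% = 80% of Redfern, so Keanu controls Redfern.
Basalt and Keanu together hold 80% + 20% = 100% of Vireo, so Keanu controls Vireo.
Basalt holds 94% of Greywick, so Keanu controls Greywick.
In Rowan, Keanu's side holds only 57%, not > 75%.
So Keanu does not control Rowan.

No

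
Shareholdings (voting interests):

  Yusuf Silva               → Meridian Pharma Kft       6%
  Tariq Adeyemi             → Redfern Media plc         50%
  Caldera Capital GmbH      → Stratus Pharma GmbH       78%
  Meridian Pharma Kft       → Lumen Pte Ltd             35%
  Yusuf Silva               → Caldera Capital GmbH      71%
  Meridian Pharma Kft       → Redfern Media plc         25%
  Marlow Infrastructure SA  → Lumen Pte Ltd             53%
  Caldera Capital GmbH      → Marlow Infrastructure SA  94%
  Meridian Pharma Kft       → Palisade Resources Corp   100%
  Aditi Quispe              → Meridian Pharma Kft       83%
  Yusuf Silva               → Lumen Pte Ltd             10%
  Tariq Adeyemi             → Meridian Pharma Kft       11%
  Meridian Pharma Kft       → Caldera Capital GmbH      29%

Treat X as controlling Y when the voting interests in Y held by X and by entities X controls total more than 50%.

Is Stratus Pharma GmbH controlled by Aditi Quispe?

No

Aditi holds 83% of Meridian, so Aditi controls Meridian.
Meridian holds 100% of Palisade, so Aditi controls Palisade.
Neither Aditi nor any entity Aditi controls holds any voting interest in Stratus.
So Aditi does not control Stratus.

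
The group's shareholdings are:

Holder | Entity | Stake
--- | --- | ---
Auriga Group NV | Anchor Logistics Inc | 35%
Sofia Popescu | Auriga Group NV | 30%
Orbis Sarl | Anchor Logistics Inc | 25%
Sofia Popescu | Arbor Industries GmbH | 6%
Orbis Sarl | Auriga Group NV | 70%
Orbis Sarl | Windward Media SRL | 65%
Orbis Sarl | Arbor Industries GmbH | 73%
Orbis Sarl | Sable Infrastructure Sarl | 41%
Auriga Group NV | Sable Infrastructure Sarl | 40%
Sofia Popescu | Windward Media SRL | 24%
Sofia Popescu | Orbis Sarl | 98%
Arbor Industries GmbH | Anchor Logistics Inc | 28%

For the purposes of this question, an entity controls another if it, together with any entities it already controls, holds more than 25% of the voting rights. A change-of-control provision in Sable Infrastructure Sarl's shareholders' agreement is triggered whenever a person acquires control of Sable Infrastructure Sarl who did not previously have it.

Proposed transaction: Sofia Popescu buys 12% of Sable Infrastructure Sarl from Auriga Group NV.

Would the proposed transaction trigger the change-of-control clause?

No

The purchase adds only to Sofia's holdings (Auriga's stake shrinks), so Sofia is the only person who could newly come to control Sable.
Sofia holds 98% of Orbis, so Sofia controls Orbis.
Orbis and Sofia together hold 70% + 30% = 100% of Auriga, so Sofia controls Auriga.
Orbis and Auriga together hold 41% + 40% = 81% of Sable, so Sofia controls Sable.
So Sofia already controls Sable before the transaction.
After the purchase, Sofia holds 12% of Sable directly, and Auriga's stake falls to 28%.
Sofia controlled Sable already, so this is not a new person acquiring control; every other person's position is unchanged or reduced.
No new person acquires control, so the clause is not triggered.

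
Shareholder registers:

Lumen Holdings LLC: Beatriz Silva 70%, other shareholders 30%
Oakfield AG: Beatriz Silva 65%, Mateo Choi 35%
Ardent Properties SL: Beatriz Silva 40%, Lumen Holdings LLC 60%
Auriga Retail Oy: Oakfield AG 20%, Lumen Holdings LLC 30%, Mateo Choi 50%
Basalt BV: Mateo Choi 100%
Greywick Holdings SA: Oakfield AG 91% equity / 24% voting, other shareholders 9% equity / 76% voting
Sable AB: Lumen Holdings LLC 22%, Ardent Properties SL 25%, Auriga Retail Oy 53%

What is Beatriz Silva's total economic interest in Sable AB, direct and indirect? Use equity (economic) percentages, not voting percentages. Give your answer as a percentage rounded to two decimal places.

53.92%

Beatriz reaches Sable along 5 paths.
Via Lumen: 70% × 22% = 15.4%.
Via Ardent: 40% × 25% = 10%.
Via Lumen → Ardent: 70% × 60% × 25% = 10.5%.
Via Oakfield → Auriga: 65% × 20% × 53% = 6.89%.
Via Lumen → Auriga: 70% × 30% × 53% = 11.13%.
Total: 15.4% + 10% + 10.5% + 6.89% + 11.13% = 53.92%.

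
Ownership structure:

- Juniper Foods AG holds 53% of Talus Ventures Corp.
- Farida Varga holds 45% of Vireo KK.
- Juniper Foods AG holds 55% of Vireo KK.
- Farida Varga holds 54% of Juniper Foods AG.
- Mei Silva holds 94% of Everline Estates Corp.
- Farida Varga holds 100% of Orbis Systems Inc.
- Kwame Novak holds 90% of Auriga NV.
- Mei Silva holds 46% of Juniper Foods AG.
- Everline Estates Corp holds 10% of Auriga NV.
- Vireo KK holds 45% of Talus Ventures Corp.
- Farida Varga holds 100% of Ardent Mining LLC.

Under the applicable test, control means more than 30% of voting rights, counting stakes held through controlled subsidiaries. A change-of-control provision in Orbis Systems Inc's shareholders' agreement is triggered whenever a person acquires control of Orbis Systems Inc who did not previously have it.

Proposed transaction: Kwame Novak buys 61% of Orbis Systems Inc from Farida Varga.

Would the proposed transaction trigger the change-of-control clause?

Yes

The purchase adds only to Kwame's holdings (Farida's stake shrinks), so Kwame is the only person who could newly come to control Orbis.
Kwame holds 90% of Auriga, so Kwame controls Auriga.
Neither Kwame nor any entity Kwame controls holds any voting interest in Orbis.
So before the transaction, Kwame does not control Orbis.
After the purchase, Kwame holds 61% of Orbis directly, and Farida's stake falls to 39%.
Kwame holds 61% of Orbis, so Kwame controls Orbis.
Kwame did not control Orbis before and does after, so the clause is triggered.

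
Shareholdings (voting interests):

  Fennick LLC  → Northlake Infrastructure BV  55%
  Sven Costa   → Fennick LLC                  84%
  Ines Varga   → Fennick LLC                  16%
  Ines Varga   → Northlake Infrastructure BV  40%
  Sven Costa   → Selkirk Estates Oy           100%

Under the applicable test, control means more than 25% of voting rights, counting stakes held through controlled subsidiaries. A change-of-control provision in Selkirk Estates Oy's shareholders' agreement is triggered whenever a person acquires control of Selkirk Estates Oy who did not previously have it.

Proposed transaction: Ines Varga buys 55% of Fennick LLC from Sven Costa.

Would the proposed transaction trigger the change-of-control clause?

No

The purchase adds only to Ines's holdings (Sven's stake shrinks), so Ines is the only person who could newly come to control Selkirk.
Ines holds 40% of Northlake, so Ines controls Northlake.
Neither Ines nor any entity Ines controls holds any voting interest in Selkirk.
So before the transaction, Ines does not control Selkirk.
After the purchase, Ines's direct stake in Fennick rises to 16% + 55% = 71%, and Sven's stake falls to 29%.
Ines holds 71% of Fennick, so Ines controls Fennick.
Fennick and Ines together hold 55% + 40% = 95% of Northlake, so Ines controls Northlake.
After the transaction, neither Ines nor any entity Ines controls holds a voting interest in Selkirk, so Ines still does not control it.
No new person acquires control, so the clause is not triggered.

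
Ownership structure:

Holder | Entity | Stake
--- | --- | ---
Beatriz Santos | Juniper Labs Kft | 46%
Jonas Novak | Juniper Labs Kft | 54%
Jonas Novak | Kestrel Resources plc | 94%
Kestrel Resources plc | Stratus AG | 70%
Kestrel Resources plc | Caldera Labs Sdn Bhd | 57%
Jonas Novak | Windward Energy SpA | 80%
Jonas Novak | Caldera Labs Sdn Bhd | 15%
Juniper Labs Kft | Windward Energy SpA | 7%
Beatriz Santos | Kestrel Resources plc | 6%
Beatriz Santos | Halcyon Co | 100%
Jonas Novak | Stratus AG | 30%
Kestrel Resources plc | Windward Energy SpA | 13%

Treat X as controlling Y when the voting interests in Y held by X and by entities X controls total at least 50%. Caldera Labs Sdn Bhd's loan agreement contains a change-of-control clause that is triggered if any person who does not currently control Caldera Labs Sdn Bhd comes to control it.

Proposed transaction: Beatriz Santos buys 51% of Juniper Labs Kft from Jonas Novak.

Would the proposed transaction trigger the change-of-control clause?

The purchase adds only to Beatriz's holdings (Jonas's stake shrinks), so Beatriz is the only person who could newly come to control Caldera.
Beatriz holds 100% of Halcyon, so Beatriz controls Halcyon.
Neither Beatriz nor any entity Beatriz controls holds any voting interest in Caldera.
So before the transaction, Beatriz does not control Caldera.
After the purchase, Beatriz's direct stake in Juniper rises to 46% + 51% = 97%, and Jonas's stake falls to 3%.
Beatriz holds 97% of Juniper, so Beatriz controls Juniper.
After the transaction, neither Beatriz nor any entity Beatriz controls holds a voting interest in Caldera, so Beatriz still does not control it.
No new person acquires control, so the clause is not triggered.

No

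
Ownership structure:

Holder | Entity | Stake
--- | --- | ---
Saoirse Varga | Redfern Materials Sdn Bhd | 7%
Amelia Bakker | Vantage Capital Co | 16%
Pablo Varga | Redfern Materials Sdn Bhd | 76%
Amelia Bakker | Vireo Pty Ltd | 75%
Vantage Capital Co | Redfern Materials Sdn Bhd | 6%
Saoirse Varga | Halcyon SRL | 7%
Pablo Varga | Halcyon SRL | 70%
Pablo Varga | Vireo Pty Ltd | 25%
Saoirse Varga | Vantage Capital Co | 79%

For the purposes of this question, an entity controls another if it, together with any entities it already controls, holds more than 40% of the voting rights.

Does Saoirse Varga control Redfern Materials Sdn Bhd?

No

Saoirse holds 79% of Vantage, so Saoirse controls Vantage.
In Redfern, Saoirse's side holds only 7% + 6% = 13%, not > 40%.
So Saoirse does not control Redfern.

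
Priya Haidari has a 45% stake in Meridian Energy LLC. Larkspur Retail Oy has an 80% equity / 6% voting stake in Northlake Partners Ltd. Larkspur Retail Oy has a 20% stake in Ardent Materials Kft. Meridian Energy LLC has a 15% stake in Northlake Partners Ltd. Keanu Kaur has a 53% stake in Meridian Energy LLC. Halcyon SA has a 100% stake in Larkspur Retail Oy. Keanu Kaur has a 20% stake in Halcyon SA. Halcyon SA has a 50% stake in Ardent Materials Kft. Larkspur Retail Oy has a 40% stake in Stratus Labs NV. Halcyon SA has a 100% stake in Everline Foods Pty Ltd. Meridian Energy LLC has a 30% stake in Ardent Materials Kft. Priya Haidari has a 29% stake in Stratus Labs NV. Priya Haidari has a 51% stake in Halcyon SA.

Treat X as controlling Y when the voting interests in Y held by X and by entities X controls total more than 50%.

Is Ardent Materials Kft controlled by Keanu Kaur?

No

Keanu holds 53% of Meridian, so Keanu controls Meridian.
In Ardent, Keanu's side holds only 30%, not > 50%.
So Keanu does not control Ardent.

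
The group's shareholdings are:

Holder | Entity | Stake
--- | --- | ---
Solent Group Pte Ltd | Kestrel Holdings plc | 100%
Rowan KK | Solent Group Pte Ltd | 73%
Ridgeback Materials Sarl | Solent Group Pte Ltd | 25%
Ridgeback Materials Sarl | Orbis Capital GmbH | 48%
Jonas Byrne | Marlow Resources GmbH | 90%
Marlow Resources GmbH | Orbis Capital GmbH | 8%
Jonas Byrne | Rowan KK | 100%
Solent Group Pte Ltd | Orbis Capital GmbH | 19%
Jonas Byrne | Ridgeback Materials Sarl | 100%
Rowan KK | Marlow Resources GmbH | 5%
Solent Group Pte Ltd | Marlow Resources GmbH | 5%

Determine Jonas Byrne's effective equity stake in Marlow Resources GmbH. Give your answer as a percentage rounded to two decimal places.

Jonas reaches Marlow along 4 paths.
Via Rowan: 100% × 5% = 5%.
Via Ridgeback → Solent: 100% × 25% × 5% = 1.25%.
Via Rowan → Solent: 100% × 73% × 5% = 3.65%.
Direct stake: 90% = 90%.
Total: 5% + 1.25% + 3.65% + 90% = 99.9%.
Rounded: 99.90%.

99.90%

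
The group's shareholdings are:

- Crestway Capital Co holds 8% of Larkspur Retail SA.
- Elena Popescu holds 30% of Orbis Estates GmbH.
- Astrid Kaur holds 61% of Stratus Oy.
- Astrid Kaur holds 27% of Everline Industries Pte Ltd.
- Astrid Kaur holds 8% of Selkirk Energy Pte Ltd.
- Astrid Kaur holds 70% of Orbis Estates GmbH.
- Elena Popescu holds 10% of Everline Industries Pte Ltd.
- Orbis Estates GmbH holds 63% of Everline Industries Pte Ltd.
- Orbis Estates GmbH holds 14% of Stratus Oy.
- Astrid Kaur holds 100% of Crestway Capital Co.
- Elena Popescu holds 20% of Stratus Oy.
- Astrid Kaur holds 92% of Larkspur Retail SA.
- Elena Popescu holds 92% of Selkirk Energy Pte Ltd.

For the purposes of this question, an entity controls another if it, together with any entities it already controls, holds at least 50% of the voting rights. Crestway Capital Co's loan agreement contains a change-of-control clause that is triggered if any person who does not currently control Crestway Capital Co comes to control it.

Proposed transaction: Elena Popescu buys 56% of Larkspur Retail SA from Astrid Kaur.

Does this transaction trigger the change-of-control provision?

The purchase adds only to Elena's holdings (Astrid's stake shrinks), so Elena is the only person who could newly come to control Crestway.
Elena holds 92% of Selkirk, so Elena controls Selkirk.
Neither Elena nor any entity Elena controls holds any voting interest in Crestway.
So before the transaction, Elena does not control Crestway.
After the purchase, Elena holds 56% of Larkspur directly, and Astrid's stake falls to 36%.
Elena holds 56% of Larkspur, so Elena controls Larkspur.
After the transaction, neither Elena nor any entity Elena controls holds a voting interest in Crestway, so Elena still does not control it.
No new person acquires control, so the clause is not triggered.

No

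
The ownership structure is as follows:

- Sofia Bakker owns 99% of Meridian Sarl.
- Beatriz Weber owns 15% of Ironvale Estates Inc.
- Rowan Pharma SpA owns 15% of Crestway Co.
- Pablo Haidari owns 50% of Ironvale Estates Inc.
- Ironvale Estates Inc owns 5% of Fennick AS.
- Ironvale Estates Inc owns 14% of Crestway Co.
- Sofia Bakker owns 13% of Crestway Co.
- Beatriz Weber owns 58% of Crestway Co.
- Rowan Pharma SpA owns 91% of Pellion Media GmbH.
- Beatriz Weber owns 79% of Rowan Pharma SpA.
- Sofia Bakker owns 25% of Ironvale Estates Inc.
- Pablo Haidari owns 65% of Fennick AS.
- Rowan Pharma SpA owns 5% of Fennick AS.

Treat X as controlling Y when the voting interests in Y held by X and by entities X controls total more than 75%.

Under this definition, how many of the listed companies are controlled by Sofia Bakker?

Sofia holds 99% of Meridian, so Sofia controls Meridian.
No other company's threshold is met.
Sofia controls 1 company.

1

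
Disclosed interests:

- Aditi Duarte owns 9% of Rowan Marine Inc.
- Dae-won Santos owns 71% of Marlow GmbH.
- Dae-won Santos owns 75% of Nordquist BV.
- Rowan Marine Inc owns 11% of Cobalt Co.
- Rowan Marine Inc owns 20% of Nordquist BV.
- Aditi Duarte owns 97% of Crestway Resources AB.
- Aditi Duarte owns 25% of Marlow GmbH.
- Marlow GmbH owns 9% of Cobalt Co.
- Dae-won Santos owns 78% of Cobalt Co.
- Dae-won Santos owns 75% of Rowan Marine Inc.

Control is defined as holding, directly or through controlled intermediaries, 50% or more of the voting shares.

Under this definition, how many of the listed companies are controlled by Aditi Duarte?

Aditi holds 97% of Crestway, so Aditi controls Crestway.
No other company's threshold is met.
Aditi controls 1 company.

1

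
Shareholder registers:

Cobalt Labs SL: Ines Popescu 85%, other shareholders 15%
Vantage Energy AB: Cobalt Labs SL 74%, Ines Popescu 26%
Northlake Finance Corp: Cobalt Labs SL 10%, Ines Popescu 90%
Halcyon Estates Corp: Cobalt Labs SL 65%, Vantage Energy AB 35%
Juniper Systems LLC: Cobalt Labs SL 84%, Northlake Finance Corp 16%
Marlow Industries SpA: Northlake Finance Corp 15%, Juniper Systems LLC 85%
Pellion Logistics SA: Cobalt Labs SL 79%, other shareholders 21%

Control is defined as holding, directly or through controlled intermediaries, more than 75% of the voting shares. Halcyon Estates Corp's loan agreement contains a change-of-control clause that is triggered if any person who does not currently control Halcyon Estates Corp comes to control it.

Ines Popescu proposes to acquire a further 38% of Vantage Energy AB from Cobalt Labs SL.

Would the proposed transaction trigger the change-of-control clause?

No

The purchase adds only to Ines's holdings (Cobalt's stake shrinks), so Ines is the only person who could newly come to control Halcyon.
Ines holds 85% of Cobalt, so Ines controls Cobalt.
Cobalt and Ines together hold 74% + 26% = 100% of Vantage, so Ines controls Vantage.
Cobalt and Vantage together hold 65% + 35% = 100% of Halcyon, so Ines controls Halcyon.
So Ines already controls Halcyon before the transaction.
After the purchase, Ines's direct stake in Vantage rises to 26% + 38% = 64%, and Cobalt's stake falls to 36%.
Ines controlled Halcyon already, so this is not a new person acquiring control; every other person's position is unchanged or reduced.
No new person acquires control, so the clause is not triggered.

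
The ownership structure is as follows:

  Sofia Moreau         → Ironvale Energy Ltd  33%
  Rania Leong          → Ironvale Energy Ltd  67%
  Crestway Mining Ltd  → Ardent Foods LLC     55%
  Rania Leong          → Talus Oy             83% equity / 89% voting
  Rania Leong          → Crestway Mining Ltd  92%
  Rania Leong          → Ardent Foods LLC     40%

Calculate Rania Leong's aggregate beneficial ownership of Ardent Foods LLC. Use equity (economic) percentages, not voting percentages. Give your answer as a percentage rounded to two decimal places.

90.60%

Rania reaches Ardent along 2 paths.
Direct stake: 40% = 40%.
Via Crestway: 92% × 55% = 50.6%.
Total: 40% + 50.6% = 90.6%.
Rounded: 90.60%.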